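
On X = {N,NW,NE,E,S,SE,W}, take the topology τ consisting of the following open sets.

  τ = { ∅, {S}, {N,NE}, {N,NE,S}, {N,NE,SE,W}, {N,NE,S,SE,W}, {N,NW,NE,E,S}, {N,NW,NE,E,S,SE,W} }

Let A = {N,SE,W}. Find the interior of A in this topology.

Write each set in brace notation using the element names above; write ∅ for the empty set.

∅

opens ⊆ A: ∅; union → int = ∅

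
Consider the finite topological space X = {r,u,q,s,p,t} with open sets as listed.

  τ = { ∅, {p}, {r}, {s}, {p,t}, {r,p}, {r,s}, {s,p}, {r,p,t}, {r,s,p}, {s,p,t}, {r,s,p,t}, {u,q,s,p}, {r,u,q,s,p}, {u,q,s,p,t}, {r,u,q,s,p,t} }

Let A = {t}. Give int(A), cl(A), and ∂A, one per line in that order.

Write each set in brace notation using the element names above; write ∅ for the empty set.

opens ⊆ A: ∅; union → int = ∅
complement {r,u,q,s,p}; its interior {r,u,q,s,p}; cl(A) = X∖{r,u,q,s,p} = {t}
boundary = {t} ∖ ∅ = {t}

int(A) = ∅
cl(A)  = {t}
∂A     = {t}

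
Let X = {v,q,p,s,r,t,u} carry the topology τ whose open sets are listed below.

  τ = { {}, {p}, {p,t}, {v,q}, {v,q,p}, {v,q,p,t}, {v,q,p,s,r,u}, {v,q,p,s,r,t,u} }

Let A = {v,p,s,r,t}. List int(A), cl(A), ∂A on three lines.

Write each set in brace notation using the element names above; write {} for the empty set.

open subsets of A: {}, {p}, {p,t}; so int(A) = {p,t}
closure: X∖int(X∖A) = X∖{} = {v,q,p,s,r,t,u}
∂A = {v,q,p,s,r,t,u} minus {p,t} = {v,q,s,r,u}

int(A) = {p,t}
cl(A)  = {v,q,p,s,r,t,u}
∂A     = {v,q,s,r,u}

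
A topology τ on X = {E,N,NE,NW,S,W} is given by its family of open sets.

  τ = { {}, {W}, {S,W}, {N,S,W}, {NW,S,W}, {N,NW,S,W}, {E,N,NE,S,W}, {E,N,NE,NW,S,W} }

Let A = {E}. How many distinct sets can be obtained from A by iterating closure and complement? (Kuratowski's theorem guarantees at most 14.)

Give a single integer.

6

closure: X∖int(X∖A) = X∖{N,NW,S,W} = {E,NE}
Let k=closure and c=complement:
  1. A     = {E}
  2. kA    = {E,NE}
  3. cA    = {N,NE,NW,S,W}
  4. ckA   = {N,NW,S,W}
  5. kcA   = {E,N,NE,NW,S,W}
  6. ckcA  = {}
— saturated at 6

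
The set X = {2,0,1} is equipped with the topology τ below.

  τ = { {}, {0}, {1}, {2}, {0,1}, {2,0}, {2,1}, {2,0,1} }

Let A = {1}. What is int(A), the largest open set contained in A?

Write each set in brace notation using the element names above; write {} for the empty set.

{1}

interior: largest open inside A is {1} (from {}, {1})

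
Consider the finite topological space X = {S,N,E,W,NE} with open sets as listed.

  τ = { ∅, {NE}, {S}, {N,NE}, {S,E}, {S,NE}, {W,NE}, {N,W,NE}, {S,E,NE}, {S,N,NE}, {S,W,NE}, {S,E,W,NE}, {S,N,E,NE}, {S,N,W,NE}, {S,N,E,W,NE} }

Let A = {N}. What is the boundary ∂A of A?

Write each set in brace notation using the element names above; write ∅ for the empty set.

{N}

open subsets of A: ∅; so int(A) = ∅
closure: X∖int(X∖A) = X∖{S,E,W,NE} = {N}
∂A = {N} minus ∅ = {N}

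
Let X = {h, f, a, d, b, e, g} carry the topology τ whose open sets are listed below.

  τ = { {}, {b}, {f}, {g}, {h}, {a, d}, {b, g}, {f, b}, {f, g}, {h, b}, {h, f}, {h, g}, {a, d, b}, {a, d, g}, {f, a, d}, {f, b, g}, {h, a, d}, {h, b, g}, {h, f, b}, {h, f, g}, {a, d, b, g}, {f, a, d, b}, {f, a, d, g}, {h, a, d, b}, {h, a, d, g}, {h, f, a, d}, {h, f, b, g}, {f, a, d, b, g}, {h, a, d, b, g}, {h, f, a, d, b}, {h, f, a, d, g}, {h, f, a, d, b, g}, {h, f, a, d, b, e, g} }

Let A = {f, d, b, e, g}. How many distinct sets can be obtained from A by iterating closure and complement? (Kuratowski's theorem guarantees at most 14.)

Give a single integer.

10

cl via duality: int({h, a}) = {h}, so X∖{h} = {f, a, d, b, e, g}
Write k for closure, c for complement:
  1. A     = {f, d, b, e, g}
  2. kA    = {f, a, d, b, e, g}
  3. cA    = {h, a}
  4. ckA   = {h}
  5. kcA   = {h, a, d, e}
  6. kckA  = {h, e}
  7. ckcA  = {f, b, g}
  8. ckckA = {f, a, d, b, g}
  9. kckcA = {f, b, e, g}
  10. ckckcA = {h, a, d}
applying k or c yields no new set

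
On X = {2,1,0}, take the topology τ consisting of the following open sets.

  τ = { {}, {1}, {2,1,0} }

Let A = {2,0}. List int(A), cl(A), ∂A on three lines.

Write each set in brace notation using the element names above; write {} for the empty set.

open subsets of A: {}; so int(A) = {}
closure: X∖int(X∖A) = X∖{1} = {2,0}
∂A = {2,0} minus {} = {2,0}

int(A) = {}
cl(A)  = {2,0}
∂A     = {2,0}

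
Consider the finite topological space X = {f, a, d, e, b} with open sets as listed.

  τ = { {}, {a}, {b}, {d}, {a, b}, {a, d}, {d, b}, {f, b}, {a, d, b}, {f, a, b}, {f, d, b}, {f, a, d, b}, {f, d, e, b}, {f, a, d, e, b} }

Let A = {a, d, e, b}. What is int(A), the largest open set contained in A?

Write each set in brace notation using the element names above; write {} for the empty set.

{a, d, b}

U open, U⊆A: {}, {b}, {d}, {a}, {a, b}, {a, d}, {d, b}, {a, d, b}. int(A) = ⋃ = {a, d, b}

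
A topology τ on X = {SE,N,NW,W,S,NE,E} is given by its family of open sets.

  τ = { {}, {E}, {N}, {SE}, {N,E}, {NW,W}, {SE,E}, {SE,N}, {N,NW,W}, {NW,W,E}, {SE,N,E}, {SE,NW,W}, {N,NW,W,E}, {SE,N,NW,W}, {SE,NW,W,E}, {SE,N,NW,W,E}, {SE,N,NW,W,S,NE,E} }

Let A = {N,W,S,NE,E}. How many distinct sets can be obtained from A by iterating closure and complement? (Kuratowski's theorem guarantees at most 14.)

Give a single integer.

10

cl via duality: int({SE,NW}) = {SE}, so X∖{SE} = {N,NW,W,S,NE,E}
Write k for closure, c for complement:
  1. A     = {N,W,S,NE,E}
  2. kA    = {N,NW,W,S,NE,E}
  3. cA    = {SE,NW}
  4. ckA   = {SE}
  5. kcA   = {SE,NW,W,S,NE}
  6. kckA  = {SE,S,NE}
  7. ckcA  = {N,E}
  8. ckckA = {N,NW,W,E}
  9. kckcA = {N,S,NE,E}
  10. ckckcA = {SE,NW,W}
applying k or c yields no new set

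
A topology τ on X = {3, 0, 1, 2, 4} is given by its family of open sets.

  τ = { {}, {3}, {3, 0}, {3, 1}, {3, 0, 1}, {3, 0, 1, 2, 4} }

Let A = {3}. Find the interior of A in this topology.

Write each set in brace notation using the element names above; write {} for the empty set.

{3}

U open, U⊆A: {}, {3}. int(A) = ⋃ = {3}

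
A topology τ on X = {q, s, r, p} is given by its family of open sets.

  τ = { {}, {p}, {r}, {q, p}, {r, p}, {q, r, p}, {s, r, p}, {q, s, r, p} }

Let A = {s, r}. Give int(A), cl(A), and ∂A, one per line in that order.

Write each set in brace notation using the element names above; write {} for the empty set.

U open, U⊆A: {}, {r}. int(A) = ⋃ = {r}
X∖A={q, p}, int(X∖A)={q, p}, hence cl(A)={s, r}
∂A: remove int from cl → {s}

int(A) = {r}
cl(A)  = {s, r}
∂A     = {s}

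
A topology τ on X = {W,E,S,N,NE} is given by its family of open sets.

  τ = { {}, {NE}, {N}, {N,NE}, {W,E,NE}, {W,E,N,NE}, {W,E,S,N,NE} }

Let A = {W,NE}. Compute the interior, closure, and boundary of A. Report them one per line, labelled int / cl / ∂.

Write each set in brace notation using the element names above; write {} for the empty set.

interior: largest open inside A is {NE} (from {}, {NE})
cl via duality: int({E,S,N}) = {N}, so X∖{N} = {W,E,S,NE}
cl∖int = {W,E,S}

int(A) = {NE}
cl(A)  = {W,E,S,NE}
∂A     = {W,E,S}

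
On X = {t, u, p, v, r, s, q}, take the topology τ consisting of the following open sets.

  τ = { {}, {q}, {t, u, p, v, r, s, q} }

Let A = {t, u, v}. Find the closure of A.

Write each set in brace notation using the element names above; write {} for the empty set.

complement {p, r, s, q}; its interior {q}; cl(A) = X∖{q} = {t, u, p, v, r, s}

{t, u, p, v, r, s}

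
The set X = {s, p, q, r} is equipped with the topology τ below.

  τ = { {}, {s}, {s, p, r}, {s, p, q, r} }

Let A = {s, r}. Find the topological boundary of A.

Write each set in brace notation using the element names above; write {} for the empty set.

{p, q, r}

interior: largest open inside A is {s} (from {}, {s})
cl via duality: int({p, q}) = {}, so X∖{} = {s, p, q, r}
cl∖int = {p, q, r}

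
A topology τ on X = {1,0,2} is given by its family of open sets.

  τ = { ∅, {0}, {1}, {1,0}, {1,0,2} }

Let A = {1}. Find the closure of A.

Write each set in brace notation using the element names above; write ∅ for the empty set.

complement {0,2}; its interior {0}; cl(A) = X∖{0} = {1,2}

{1,2}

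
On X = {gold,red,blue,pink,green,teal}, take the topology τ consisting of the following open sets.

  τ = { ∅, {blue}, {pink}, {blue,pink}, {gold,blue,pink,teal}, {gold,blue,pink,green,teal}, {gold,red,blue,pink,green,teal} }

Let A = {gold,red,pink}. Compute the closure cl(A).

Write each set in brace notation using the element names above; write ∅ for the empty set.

{gold,red,pink,green,teal}

X∖A={blue,green,teal}, int(X∖A)={blue}, hence cl(A)={gold,red,pink,green,teal}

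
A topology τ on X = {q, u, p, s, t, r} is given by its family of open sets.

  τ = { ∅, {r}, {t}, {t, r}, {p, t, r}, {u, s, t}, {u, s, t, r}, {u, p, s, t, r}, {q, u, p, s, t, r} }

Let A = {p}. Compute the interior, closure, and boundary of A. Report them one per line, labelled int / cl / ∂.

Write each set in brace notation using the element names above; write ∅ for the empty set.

int(A) = ∅
cl(A)  = {q, p}
∂A     = {q, p}

interior: largest open inside A is ∅ (from ∅)
cl via duality: int({q, u, s, t, r}) = {u, s, t, r}, so X∖{u, s, t, r} = {q, p}
cl∖int = {q, p}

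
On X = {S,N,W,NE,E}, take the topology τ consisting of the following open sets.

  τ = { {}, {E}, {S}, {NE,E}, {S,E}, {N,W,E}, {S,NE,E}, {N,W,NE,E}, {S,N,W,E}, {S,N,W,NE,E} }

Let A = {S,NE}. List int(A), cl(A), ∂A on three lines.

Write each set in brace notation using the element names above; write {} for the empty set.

open subsets of A: {}, {S}; so int(A) = {S}
closure: X∖int(X∖A) = X∖{N,W,E} = {S,NE}
∂A = {S,NE} minus {S} = {NE}

int(A) = {S}
cl(A)  = {S,NE}
∂A     = {NE}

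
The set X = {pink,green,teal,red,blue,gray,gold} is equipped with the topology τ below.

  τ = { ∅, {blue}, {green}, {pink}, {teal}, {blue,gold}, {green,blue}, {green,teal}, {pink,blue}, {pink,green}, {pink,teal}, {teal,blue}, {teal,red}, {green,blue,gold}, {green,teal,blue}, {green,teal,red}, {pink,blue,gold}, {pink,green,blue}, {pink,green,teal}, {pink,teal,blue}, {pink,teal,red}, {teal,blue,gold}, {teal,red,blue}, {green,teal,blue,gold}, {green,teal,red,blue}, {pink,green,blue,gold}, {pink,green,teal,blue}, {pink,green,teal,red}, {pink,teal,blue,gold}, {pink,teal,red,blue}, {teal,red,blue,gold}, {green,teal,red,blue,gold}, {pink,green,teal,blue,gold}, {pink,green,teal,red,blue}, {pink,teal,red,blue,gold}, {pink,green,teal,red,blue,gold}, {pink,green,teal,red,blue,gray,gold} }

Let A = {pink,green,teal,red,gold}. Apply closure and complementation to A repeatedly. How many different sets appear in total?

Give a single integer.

8

closure: X∖int(X∖A) = X∖{blue} = {pink,green,teal,red,gray,gold}
Let k=closure and c=complement:
  1. A     = {pink,green,teal,red,gold}
  2. kA    = {pink,green,teal,red,gray,gold}
  3. cA    = {blue,gray}
  4. ckA   = {blue}
  5. kcA   = {blue,gray,gold}
  6. ckcA  = {pink,green,teal,red}
  7. kckcA = {pink,green,teal,red,gray}
  8. ckckcA = {blue,gold}
— saturated at 8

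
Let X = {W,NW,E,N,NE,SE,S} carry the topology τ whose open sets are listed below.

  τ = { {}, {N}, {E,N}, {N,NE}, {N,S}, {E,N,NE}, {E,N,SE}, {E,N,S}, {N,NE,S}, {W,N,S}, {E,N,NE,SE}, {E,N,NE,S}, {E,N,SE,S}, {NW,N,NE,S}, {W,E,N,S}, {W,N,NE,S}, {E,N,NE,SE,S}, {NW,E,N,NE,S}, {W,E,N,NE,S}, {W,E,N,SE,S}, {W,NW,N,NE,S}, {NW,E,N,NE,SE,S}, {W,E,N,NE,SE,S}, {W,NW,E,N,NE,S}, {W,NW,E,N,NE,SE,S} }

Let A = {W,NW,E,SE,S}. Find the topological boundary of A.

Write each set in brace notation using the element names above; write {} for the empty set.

{W,NW,E,SE,S}

opens ⊆ A: {}; union → int = {}
complement {N,NE}; its interior {N,NE}; cl(A) = X∖{N,NE} = {W,NW,E,SE,S}
boundary = {W,NW,E,SE,S} ∖ {} = {W,NW,E,SE,S}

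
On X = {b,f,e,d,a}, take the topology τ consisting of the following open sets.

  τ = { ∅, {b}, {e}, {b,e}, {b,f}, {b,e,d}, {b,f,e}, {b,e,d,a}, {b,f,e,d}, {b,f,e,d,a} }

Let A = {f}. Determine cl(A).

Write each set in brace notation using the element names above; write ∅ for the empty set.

{f}

cl via duality: int({b,e,d,a}) = {b,e,d,a}, so X∖{b,e,d,a} = {f}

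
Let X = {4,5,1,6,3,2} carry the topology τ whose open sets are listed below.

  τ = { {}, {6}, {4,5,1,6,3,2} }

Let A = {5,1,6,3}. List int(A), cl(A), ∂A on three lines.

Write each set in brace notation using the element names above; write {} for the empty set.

int(A) = {6}
cl(A)  = {4,5,1,6,3,2}
∂A     = {4,5,1,3,2}

U open, U⊆A: {}, {6}. int(A) = ⋃ = {6}
X∖A={4,2}, int(X∖A)={}, hence cl(A)={4,5,1,6,3,2}
∂A: remove int from cl → {4,5,1,3,2}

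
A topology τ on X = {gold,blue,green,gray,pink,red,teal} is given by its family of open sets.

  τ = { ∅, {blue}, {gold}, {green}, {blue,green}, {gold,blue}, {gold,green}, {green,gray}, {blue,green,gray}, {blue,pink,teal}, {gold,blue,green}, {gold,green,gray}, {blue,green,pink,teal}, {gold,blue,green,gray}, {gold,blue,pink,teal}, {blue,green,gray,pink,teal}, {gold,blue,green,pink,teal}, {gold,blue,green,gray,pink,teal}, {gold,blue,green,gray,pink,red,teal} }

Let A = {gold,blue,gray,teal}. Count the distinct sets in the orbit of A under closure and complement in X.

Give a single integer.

10

cl via duality: int({green,pink,red}) = {green}, so X∖{green} = {gold,blue,gray,pink,red,teal}
Write k for closure, c for complement:
  1. A     = {gold,blue,gray,teal}
  2. kA    = {gold,blue,gray,pink,red,teal}
  3. cA    = {green,pink,red}
  4. ckA   = {green}
  5. kcA   = {green,gray,pink,red,teal}
  6. kckA  = {green,gray,red}
  7. ckcA  = {gold,blue}
  8. ckckA = {gold,blue,pink,teal}
  9. kckcA = {gold,blue,pink,red,teal}
  10. ckckcA = {green,gray}
applying k or c yields no new set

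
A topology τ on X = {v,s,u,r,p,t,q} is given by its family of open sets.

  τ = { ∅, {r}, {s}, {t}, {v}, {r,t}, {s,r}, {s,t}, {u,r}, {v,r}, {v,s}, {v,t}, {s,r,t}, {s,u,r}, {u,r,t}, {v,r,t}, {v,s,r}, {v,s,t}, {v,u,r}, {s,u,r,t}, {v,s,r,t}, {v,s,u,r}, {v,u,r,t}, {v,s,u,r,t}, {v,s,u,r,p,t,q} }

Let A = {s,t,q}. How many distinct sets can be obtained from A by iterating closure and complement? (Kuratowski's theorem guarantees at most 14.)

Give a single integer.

X∖A={v,u,r,p}, int(X∖A)={v,u,r}, hence cl(A)={s,p,t,q}
Orbit (k=closure, c=complement):
  1. A     = {s,t,q}
  2. kA    = {s,p,t,q}
  3. cA    = {v,u,r,p}
  4. ckA   = {v,u,r}
  5. kcA   = {v,u,r,p,q}
  6. ckcA  = {s,t}
(closed under both — stop)

6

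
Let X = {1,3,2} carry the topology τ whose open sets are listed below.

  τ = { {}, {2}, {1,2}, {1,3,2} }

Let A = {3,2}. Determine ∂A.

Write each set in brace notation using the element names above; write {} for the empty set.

{1,3}

opens ⊆ A: {}, {2}; union → int = {2}
complement {1}; its interior {}; cl(A) = X∖{} = {1,3,2}
boundary = {1,3,2} ∖ {2} = {1,3}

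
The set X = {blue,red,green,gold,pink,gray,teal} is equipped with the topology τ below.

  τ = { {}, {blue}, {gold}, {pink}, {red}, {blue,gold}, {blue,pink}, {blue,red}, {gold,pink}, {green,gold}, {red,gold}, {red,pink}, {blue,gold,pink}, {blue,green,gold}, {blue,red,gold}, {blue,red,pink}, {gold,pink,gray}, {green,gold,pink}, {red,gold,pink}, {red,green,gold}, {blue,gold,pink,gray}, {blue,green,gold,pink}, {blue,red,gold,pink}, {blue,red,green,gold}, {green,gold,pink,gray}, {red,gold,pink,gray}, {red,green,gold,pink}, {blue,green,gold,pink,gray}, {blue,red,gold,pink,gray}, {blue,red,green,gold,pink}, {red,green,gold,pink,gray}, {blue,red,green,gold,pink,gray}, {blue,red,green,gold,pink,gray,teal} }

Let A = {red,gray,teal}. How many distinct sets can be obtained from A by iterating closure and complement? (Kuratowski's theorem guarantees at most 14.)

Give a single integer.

6

closure: X∖int(X∖A) = X∖{blue,green,gold,pink} = {red,gray,teal}
Let k=closure and c=complement:
  1. A     = {red,gray,teal}
  2. cA    = {blue,green,gold,pink}
  3. kcA   = {blue,green,gold,pink,gray,teal}
  4. ckcA  = {red}
  5. kckcA = {red,teal}
  6. ckckcA = {blue,green,gold,pink,gray}
— saturated at 6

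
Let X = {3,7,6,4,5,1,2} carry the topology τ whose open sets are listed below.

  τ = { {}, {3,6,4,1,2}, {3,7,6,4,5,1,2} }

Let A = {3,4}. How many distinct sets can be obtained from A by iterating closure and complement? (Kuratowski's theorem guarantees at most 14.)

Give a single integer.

4

X∖A={7,6,5,1,2}, int(X∖A)={}, hence cl(A)={3,7,6,4,5,1,2}
Orbit (k=closure, c=complement):
  1. A     = {3,4}
  2. kA    = {3,7,6,4,5,1,2}
  3. cA    = {7,6,5,1,2}
  4. ckA   = {}
(closed under both — stop)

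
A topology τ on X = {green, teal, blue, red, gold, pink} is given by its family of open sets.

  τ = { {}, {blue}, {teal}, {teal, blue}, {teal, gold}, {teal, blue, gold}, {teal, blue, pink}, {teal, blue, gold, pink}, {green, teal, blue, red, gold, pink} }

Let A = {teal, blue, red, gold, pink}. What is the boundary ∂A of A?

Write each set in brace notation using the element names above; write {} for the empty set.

{green, red}

open subsets of A: {}, {teal}, {blue}, {teal, blue}, {teal, gold}, {teal, blue, gold}, {teal, blue, pink}, {teal, blue, gold, pink}; so int(A) = {teal, blue, gold, pink}
closure: X∖int(X∖A) = X∖{} = {green, teal, blue, red, gold, pink}
∂A = {green, teal, blue, red, gold, pink} minus {teal, blue, gold, pink} = {green, red}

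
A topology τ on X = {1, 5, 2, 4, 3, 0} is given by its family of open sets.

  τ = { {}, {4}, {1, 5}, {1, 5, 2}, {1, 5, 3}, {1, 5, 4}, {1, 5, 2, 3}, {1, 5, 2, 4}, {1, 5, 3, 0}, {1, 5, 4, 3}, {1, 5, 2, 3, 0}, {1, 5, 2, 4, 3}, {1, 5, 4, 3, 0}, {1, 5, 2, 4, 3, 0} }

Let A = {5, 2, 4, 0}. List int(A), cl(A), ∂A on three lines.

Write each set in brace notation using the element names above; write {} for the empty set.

open subsets of A: {}, {4}; so int(A) = {4}
closure: X∖int(X∖A) = X∖{} = {1, 5, 2, 4, 3, 0}
∂A = {1, 5, 2, 4, 3, 0} minus {4} = {1, 5, 2, 3, 0}

int(A) = {4}
cl(A)  = {1, 5, 2, 4, 3, 0}
∂A     = {1, 5, 2, 3, 0}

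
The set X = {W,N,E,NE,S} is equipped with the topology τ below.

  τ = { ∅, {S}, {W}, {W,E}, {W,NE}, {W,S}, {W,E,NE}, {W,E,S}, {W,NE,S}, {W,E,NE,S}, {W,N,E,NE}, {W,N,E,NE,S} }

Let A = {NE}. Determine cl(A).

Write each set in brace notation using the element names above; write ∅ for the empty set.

{N,NE}

cl via duality: int({W,N,E,S}) = {W,E,S}, so X∖{W,E,S} = {N,NE}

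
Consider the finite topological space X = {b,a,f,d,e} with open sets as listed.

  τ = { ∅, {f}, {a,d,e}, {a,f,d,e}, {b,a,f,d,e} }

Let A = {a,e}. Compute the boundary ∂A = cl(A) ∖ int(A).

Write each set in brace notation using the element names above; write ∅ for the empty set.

{b,a,d,e}

U open, U⊆A: ∅. int(A) = ⋃ = ∅
X∖A={b,f,d}, int(X∖A)={f}, hence cl(A)={b,a,d,e}
∂A: remove int from cl → {b,a,d,e}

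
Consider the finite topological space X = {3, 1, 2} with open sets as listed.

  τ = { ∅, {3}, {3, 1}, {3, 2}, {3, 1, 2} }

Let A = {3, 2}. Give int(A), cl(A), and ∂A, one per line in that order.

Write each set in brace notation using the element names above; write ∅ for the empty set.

int(A) = {3, 2}
cl(A)  = {3, 1, 2}
∂A     = {1}

open subsets of A: ∅, {3}, {3, 2}; so int(A) = {3, 2}
closure: X∖int(X∖A) = X∖∅ = {3, 1, 2}
∂A = {3, 1, 2} minus {3, 2} = {1}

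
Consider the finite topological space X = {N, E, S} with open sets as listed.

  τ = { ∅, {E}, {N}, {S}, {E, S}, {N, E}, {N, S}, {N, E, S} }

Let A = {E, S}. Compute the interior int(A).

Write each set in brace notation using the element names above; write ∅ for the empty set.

U open, U⊆A: ∅, {S}, {E}, {E, S}. int(A) = ⋃ = {E, S}

{E, S}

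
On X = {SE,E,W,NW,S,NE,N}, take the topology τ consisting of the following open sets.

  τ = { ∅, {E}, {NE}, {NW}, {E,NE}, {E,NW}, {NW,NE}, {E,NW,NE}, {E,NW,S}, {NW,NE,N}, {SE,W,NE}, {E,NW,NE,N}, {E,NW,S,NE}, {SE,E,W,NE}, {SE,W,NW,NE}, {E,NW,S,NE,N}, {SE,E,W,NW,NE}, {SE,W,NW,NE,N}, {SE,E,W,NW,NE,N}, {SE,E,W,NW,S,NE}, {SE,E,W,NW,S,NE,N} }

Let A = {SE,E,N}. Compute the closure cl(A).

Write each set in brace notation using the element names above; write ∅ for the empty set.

{SE,E,W,S,N}

cl via duality: int({W,NW,S,NE}) = {NW,NE}, so X∖{NW,NE} = {SE,E,W,S,N}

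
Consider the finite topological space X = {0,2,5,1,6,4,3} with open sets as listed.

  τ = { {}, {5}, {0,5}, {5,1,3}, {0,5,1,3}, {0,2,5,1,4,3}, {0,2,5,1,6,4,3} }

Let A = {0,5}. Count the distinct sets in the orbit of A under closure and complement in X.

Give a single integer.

X∖A={2,1,6,4,3}, int(X∖A)={}, hence cl(A)={0,2,5,1,6,4,3}
Orbit (k=closure, c=complement):
  1. A     = {0,5}
  2. kA    = {0,2,5,1,6,4,3}
  3. cA    = {2,1,6,4,3}
  4. ckA   = {}
(closed under both — stop)

4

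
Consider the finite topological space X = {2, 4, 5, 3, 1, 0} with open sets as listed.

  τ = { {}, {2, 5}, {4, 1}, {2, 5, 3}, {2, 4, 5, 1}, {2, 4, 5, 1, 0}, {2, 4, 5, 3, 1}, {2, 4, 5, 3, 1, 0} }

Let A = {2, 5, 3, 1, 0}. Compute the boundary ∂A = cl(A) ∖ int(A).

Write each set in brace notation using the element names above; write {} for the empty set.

{4, 1, 0}

open subsets of A: {}, {2, 5}, {2, 5, 3}; so int(A) = {2, 5, 3}
closure: X∖int(X∖A) = X∖{} = {2, 4, 5, 3, 1, 0}
∂A = {2, 4, 5, 3, 1, 0} minus {2, 5, 3} = {4, 1, 0}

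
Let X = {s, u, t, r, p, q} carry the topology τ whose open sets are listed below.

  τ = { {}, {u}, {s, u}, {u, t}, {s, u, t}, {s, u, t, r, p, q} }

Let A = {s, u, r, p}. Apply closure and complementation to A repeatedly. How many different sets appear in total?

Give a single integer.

6

cl via duality: int({t, q}) = {}, so X∖{} = {s, u, t, r, p, q}
Write k for closure, c for complement:
  1. A     = {s, u, r, p}
  2. kA    = {s, u, t, r, p, q}
  3. cA    = {t, q}
  4. ckA   = {}
  5. kcA   = {t, r, p, q}
  6. ckcA  = {s, u}
applying k or c yields no new set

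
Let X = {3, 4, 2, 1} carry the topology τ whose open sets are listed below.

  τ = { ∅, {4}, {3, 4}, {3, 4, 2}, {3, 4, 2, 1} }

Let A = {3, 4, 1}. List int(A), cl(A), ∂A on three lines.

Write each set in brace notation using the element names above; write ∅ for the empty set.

int(A) = {3, 4}
cl(A)  = {3, 4, 2, 1}
∂A     = {2, 1}

interior: largest open inside A is {3, 4} (from ∅, {4}, {3, 4})
cl via duality: int({2}) = ∅, so X∖∅ = {3, 4, 2, 1}
cl∖int = {2, 1}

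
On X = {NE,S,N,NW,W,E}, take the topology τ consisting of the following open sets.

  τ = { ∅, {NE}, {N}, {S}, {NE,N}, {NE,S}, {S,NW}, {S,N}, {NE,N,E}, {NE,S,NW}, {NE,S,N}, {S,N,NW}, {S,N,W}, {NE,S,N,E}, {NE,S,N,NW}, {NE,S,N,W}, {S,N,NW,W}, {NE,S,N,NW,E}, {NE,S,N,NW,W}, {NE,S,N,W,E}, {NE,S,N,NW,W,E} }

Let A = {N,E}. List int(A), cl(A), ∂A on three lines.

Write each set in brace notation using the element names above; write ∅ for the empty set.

opens ⊆ A: ∅, {N}; union → int = {N}
complement {NE,S,NW,W}; its interior {NE,S,NW}; cl(A) = X∖{NE,S,NW} = {N,W,E}
boundary = {N,W,E} ∖ {N} = {W,E}

int(A) = {N}
cl(A)  = {N,W,E}
∂A     = {W,E}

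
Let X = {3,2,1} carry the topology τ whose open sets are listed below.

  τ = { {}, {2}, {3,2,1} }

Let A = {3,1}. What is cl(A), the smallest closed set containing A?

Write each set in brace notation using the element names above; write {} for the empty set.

{3,1}

cl via duality: int({2}) = {2}, so X∖{2} = {3,1}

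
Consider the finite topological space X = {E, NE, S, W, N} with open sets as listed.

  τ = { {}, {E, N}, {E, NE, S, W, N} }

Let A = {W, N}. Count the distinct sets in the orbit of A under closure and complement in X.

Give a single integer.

cl via duality: int({E, NE, S}) = {}, so X∖{} = {E, NE, S, W, N}
Write k for closure, c for complement:
  1. A     = {W, N}
  2. kA    = {E, NE, S, W, N}
  3. cA    = {E, NE, S}
  4. ckA   = {}
applying k or c yields no new set

4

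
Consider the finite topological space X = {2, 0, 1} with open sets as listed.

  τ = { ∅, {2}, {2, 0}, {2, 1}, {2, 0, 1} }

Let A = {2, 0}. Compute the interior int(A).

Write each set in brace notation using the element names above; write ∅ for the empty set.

interior: largest open inside A is {2, 0} (from ∅, {2}, {2, 0})

{2, 0}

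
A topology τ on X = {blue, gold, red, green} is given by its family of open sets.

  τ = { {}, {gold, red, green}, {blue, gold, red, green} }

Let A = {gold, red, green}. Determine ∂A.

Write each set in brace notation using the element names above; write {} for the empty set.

interior: largest open inside A is {gold, red, green} (from {}, {gold, red, green})
cl via duality: int({blue}) = {}, so X∖{} = {blue, gold, red, green}
cl∖int = {blue}

{blue}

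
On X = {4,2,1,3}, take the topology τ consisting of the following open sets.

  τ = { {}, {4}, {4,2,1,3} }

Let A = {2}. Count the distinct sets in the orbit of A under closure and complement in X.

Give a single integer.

complement {4,1,3}; its interior {4}; cl(A) = X∖{4} = {2,1,3}
With k = closure, c = complement:
  1. A     = {2}
  2. kA    = {2,1,3}
  3. cA    = {4,1,3}
  4. ckA   = {4}
  5. kcA   = {4,2,1,3}
  6. ckcA  = {}
k, c of each give nothing new

6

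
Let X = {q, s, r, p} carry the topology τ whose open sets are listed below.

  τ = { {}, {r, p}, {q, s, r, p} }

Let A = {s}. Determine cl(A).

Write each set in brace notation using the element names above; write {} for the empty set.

{q, s}

cl via duality: int({q, r, p}) = {r, p}, so X∖{r, p} = {q, s}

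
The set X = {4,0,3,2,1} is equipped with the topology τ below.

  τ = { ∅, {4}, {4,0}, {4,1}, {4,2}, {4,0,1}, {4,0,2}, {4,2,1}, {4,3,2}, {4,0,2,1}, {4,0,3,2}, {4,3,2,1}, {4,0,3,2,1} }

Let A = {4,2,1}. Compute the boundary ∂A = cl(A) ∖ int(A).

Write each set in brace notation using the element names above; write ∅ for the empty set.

opens ⊆ A: ∅, {4}, {4,2}, {4,1}, {4,2,1}; union → int = {4,2,1}
complement {0,3}; its interior ∅; cl(A) = X∖∅ = {4,0,3,2,1}
boundary = {4,0,3,2,1} ∖ {4,2,1} = {0,3}

{0,3}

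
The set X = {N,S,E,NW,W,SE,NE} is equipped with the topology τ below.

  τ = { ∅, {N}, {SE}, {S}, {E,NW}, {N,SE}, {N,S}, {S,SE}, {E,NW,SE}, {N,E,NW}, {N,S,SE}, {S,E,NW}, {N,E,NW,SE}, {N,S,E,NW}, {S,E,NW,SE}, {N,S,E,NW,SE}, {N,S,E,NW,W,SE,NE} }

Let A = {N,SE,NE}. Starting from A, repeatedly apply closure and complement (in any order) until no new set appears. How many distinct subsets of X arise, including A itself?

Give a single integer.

complement {S,E,NW,W}; its interior {S,E,NW}; cl(A) = X∖{S,E,NW} = {N,W,SE,NE}
With k = closure, c = complement:
  1. A     = {N,SE,NE}
  2. kA    = {N,W,SE,NE}
  3. cA    = {S,E,NW,W}
  4. ckA   = {S,E,NW}
  5. kcA   = {S,E,NW,W,NE}
  6. ckcA  = {N,SE}
k, c of each give nothing new

6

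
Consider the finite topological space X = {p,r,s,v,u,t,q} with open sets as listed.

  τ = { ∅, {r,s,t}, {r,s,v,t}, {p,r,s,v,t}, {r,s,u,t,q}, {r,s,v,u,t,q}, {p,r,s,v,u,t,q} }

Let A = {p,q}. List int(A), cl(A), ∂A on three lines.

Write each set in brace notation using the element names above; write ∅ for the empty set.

int(A) = ∅
cl(A)  = {p,u,q}
∂A     = {p,u,q}

U open, U⊆A: ∅. int(A) = ⋃ = ∅
X∖A={r,s,v,u,t}, int(X∖A)={r,s,v,t}, hence cl(A)={p,u,q}
∂A: remove int from cl → {p,u,q}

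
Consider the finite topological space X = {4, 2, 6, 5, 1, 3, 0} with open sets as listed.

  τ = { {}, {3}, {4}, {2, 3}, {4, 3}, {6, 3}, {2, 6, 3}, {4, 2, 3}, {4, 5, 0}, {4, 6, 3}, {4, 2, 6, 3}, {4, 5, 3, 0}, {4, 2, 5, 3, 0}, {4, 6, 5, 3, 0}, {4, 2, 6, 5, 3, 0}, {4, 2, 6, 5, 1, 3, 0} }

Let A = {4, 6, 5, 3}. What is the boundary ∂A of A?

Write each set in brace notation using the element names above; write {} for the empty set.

opens ⊆ A: {}, {4}, {3}, {4, 3}, {6, 3}, {4, 6, 3}; union → int = {4, 6, 3}
complement {2, 1, 0}; its interior {}; cl(A) = X∖{} = {4, 2, 6, 5, 1, 3, 0}
boundary = {4, 2, 6, 5, 1, 3, 0} ∖ {4, 6, 3} = {2, 5, 1, 0}

{2, 5, 1, 0}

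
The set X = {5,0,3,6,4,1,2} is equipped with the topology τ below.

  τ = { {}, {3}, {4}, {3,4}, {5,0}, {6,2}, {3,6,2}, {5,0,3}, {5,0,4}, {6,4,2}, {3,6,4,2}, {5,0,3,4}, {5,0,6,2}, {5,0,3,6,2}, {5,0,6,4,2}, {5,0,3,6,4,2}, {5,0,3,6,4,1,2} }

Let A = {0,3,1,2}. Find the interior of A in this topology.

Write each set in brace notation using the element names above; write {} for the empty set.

opens ⊆ A: {}, {3}; union → int = {3}

{3}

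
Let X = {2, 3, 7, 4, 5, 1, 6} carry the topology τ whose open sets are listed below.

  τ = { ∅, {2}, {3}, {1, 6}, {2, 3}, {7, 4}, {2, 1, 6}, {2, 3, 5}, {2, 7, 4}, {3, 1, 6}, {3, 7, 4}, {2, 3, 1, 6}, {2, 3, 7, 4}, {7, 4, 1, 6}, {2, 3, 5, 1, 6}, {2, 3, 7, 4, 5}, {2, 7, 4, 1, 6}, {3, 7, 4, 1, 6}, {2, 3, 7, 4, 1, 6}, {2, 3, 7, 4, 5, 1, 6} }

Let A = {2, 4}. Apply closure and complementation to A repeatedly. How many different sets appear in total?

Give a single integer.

X∖A={3, 7, 5, 1, 6}, int(X∖A)={3, 1, 6}, hence cl(A)={2, 7, 4, 5}
Orbit (k=closure, c=complement):
  1. A     = {2, 4}
  2. kA    = {2, 7, 4, 5}
  3. cA    = {3, 7, 5, 1, 6}
  4. ckA   = {3, 1, 6}
  5. kcA   = {3, 7, 4, 5, 1, 6}
  6. kckA  = {3, 5, 1, 6}
  7. ckcA  = {2}
  8. ckckA = {2, 7, 4}
  9. kckcA = {2, 5}
  10. ckckcA = {3, 7, 4, 1, 6}
(closed under both — stop)

10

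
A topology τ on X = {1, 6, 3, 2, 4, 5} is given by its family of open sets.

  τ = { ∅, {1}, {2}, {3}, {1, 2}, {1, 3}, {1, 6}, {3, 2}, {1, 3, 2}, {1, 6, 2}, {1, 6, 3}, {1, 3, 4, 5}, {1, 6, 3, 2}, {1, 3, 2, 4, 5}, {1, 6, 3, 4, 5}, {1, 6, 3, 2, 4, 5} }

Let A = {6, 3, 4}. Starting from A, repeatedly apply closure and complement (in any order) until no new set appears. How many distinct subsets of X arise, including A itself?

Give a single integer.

8

complement {1, 2, 5}; its interior {1, 2}; cl(A) = X∖{1, 2} = {6, 3, 4, 5}
With k = closure, c = complement:
  1. A     = {6, 3, 4}
  2. kA    = {6, 3, 4, 5}
  3. cA    = {1, 2, 5}
  4. ckA   = {1, 2}
  5. kcA   = {1, 6, 2, 4, 5}
  6. ckcA  = {3}
  7. kckcA = {3, 4, 5}
  8. ckckcA = {1, 6, 2}
k, c of each give nothing new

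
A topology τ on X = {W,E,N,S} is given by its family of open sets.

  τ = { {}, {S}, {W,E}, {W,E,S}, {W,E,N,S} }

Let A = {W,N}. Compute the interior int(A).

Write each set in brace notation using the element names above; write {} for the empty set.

U open, U⊆A: {}. int(A) = ⋃ = {}

{}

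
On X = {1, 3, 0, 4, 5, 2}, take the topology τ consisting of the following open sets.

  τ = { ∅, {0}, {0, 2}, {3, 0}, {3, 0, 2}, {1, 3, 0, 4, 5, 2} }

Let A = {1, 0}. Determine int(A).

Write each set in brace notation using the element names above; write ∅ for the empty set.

interior: largest open inside A is {0} (from ∅, {0})

{0}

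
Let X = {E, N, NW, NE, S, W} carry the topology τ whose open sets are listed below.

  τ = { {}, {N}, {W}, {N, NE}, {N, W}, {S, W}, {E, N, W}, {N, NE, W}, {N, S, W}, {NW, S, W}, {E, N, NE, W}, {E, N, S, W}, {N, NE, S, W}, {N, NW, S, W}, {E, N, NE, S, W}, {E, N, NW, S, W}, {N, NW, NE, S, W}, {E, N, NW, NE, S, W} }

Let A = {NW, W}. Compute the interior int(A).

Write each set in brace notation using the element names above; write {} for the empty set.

open subsets of A: {}, {W}; so int(A) = {W}

{W}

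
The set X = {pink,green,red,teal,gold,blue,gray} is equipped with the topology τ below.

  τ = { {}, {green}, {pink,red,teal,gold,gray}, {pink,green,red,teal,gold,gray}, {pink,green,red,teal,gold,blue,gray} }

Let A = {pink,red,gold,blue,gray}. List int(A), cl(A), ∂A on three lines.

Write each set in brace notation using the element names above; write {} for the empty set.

int(A) = {}
cl(A)  = {pink,red,teal,gold,blue,gray}
∂A     = {pink,red,teal,gold,blue,gray}

U open, U⊆A: {}. int(A) = ⋃ = {}
X∖A={green,teal}, int(X∖A)={green}, hence cl(A)={pink,red,teal,gold,blue,gray}
∂A: remove int from cl → {pink,red,teal,gold,blue,gray}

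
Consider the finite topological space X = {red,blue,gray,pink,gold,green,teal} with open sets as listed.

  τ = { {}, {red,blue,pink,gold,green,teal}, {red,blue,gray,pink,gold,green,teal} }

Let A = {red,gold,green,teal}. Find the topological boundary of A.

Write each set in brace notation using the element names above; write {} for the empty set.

U open, U⊆A: {}. int(A) = ⋃ = {}
X∖A={blue,gray,pink}, int(X∖A)={}, hence cl(A)={red,blue,gray,pink,gold,green,teal}
∂A: remove int from cl → {red,blue,gray,pink,gold,green,teal}

{red,blue,gray,pink,gold,green,teal}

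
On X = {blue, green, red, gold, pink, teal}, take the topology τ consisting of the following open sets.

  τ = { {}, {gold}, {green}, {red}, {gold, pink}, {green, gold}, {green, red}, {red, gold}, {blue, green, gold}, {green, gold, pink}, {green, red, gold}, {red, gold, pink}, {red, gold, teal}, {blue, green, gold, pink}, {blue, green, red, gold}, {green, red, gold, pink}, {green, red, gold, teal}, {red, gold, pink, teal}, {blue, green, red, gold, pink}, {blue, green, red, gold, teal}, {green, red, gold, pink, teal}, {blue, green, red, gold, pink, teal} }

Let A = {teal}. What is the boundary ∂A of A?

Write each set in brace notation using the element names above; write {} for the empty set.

{teal}

U open, U⊆A: {}. int(A) = ⋃ = {}
X∖A={blue, green, red, gold, pink}, int(X∖A)={blue, green, red, gold, pink}, hence cl(A)={teal}
∂A: remove int from cl → {teal}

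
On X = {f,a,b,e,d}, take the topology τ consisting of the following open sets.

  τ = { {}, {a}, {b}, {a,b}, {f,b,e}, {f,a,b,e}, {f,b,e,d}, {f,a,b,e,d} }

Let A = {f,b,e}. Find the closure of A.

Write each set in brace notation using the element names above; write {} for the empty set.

X∖A={a,d}, int(X∖A)={a}, hence cl(A)={f,b,e,d}

{f,b,e,d}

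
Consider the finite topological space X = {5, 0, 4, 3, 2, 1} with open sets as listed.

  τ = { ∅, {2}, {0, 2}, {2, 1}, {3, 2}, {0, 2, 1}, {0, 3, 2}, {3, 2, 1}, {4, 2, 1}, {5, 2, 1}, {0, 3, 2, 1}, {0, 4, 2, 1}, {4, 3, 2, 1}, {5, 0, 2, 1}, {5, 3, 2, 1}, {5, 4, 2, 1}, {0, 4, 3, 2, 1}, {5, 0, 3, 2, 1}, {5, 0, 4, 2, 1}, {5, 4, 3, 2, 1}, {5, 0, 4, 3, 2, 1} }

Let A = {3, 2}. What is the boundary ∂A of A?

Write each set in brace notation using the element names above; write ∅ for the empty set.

interior: largest open inside A is {3, 2} (from ∅, {2}, {3, 2})
cl via duality: int({5, 0, 4, 1}) = ∅, so X∖∅ = {5, 0, 4, 3, 2, 1}
cl∖int = {5, 0, 4, 1}

{5, 0, 4, 1}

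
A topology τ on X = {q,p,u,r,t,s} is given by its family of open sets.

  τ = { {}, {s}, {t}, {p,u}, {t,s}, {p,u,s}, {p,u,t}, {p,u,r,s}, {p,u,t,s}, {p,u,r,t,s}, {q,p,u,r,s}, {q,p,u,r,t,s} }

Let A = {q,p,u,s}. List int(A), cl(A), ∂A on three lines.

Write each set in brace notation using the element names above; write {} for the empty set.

interior: largest open inside A is {p,u,s} (from {}, {s}, {p,u}, {p,u,s})
cl via duality: int({r,t}) = {t}, so X∖{t} = {q,p,u,r,s}
cl∖int = {q,r}

int(A) = {p,u,s}
cl(A)  = {q,p,u,r,s}
∂A     = {q,r}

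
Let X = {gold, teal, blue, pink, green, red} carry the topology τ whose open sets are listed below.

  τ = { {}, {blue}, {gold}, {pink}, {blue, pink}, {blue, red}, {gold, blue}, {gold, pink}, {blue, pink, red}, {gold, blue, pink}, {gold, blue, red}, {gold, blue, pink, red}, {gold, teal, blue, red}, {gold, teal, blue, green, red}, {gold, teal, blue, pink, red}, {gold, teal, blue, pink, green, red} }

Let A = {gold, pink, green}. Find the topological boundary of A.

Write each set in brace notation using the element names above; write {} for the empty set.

U open, U⊆A: {}, {gold}, {pink}, {gold, pink}. int(A) = ⋃ = {gold, pink}
X∖A={teal, blue, red}, int(X∖A)={blue, red}, hence cl(A)={gold, teal, pink, green}
∂A: remove int from cl → {teal, green}

{teal, green}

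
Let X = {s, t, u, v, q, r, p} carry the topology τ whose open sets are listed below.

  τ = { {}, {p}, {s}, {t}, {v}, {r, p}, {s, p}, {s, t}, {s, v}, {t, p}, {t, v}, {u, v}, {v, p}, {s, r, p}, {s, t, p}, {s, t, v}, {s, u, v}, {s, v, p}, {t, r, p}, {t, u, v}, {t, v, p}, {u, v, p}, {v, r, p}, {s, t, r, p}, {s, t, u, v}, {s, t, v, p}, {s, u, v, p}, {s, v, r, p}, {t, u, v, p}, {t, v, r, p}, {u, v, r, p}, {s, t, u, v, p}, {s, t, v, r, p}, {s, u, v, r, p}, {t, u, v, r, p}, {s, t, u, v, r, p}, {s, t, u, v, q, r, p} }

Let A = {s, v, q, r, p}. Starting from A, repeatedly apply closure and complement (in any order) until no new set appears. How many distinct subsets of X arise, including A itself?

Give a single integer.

cl via duality: int({t, u}) = {t}, so X∖{t} = {s, u, v, q, r, p}
Write k for closure, c for complement:
  1. A     = {s, v, q, r, p}
  2. kA    = {s, u, v, q, r, p}
  3. cA    = {t, u}
  4. ckA   = {t}
  5. kcA   = {t, u, q}
  6. kckA  = {t, q}
  7. ckcA  = {s, v, r, p}
  8. ckckA = {s, u, v, r, p}
applying k or c yields no new set

8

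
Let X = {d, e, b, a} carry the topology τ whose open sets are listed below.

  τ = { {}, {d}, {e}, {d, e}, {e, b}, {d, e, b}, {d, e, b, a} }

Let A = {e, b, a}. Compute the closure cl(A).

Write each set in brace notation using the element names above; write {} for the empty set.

{e, b, a}

complement {d}; its interior {d}; cl(A) = X∖{d} = {e, b, a}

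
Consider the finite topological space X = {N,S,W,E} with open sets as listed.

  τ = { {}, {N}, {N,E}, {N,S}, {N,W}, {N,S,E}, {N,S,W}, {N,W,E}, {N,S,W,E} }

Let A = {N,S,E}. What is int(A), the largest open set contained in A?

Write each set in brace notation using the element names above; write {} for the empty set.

open subsets of A: {}, {N}, {N,S}, {N,E}, {N,S,E}; so int(A) = {N,S,E}

{N,S,E}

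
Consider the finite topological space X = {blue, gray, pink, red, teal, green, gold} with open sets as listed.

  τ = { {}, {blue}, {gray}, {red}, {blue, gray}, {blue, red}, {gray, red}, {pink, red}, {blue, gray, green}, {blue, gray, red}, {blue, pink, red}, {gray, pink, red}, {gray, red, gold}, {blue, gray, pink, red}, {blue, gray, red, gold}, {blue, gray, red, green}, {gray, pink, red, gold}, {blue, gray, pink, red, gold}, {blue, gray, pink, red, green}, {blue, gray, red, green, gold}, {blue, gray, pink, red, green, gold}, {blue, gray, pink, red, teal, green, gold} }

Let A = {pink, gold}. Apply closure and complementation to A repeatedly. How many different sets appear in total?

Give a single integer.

6

complement {blue, gray, red, teal, green}; its interior {blue, gray, red, green}; cl(A) = X∖{blue, gray, red, green} = {pink, teal, gold}
With k = closure, c = complement:
  1. A     = {pink, gold}
  2. kA    = {pink, teal, gold}
  3. cA    = {blue, gray, red, teal, green}
  4. ckA   = {blue, gray, red, green}
  5. kcA   = {blue, gray, pink, red, teal, green, gold}
  6. ckcA  = {}
k, c of each give nothing new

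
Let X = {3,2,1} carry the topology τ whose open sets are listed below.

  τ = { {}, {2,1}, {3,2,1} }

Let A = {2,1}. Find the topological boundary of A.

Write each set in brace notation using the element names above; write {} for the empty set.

{3}

open subsets of A: {}, {2,1}; so int(A) = {2,1}
closure: X∖int(X∖A) = X∖{} = {3,2,1}
∂A = {3,2,1} minus {2,1} = {3}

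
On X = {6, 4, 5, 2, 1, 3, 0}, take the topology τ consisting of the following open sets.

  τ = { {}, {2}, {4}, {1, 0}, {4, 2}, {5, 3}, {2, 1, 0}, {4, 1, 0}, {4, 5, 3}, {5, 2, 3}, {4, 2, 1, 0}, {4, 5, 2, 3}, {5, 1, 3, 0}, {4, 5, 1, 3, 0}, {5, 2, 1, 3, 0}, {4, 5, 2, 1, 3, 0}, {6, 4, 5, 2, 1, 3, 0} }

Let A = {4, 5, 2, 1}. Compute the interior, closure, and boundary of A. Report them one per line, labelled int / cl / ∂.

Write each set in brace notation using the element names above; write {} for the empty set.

int(A) = {4, 2}
cl(A)  = {6, 4, 5, 2, 1, 3, 0}
∂A     = {6, 5, 1, 3, 0}

interior: largest open inside A is {4, 2} (from {}, {4}, {2}, {4, 2})
cl via duality: int({6, 3, 0}) = {}, so X∖{} = {6, 4, 5, 2, 1, 3, 0}
cl∖int = {6, 5, 1, 3, 0}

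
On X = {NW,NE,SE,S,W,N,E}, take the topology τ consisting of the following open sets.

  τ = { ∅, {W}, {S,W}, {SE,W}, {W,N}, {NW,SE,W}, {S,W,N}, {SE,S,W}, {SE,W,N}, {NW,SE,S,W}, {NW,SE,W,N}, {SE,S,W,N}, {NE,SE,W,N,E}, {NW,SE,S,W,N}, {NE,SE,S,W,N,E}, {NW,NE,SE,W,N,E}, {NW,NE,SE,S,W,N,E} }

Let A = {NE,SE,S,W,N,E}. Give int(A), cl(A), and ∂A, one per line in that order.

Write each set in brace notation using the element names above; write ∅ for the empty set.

opens ⊆ A: ∅, {W}, {SE,W}, {W,N}, {S,W}, {S,W,N}, {SE,W,N}, {SE,S,W}, {SE,S,W,N}, {NE,SE,W,N,E}, {NE,SE,S,W,N,E}; union → int = {NE,SE,S,W,N,E}
complement {NW}; its interior ∅; cl(A) = X∖∅ = {NW,NE,SE,S,W,N,E}
boundary = {NW,NE,SE,S,W,N,E} ∖ {NE,SE,S,W,N,E} = {NW}

int(A) = {NE,SE,S,W,N,E}
cl(A)  = {NW,NE,SE,S,W,N,E}
∂A     = {NW}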